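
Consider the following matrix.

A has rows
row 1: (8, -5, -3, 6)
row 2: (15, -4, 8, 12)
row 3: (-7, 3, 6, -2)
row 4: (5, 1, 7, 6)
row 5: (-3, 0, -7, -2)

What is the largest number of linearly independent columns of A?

Row reduce to echelon form.
R2 ← R2 − (15/8)·R1: [0, 43/8, 109/8, 3/4]
R3 ← R3 + (7/8)·R1: [0, -11/8, 27/8, 13/4]
R4 ← R4 − (5/8)·R1: [0, 33/8, 71/8, 9/4]
R5 ← R5 + (3/8)·R1: [0, -15/8, -65/8, 1/4]
R3 ← R3 + (11/43)·R2: [0, 0, 295/43, 148/43]
R4 ← R4 − (33/43)·R2: [0, 0, -68/43, 72/43]
R5 ← R5 + (15/43)·R2: [0, 0, -145/43, 22/43]
R4 ← R4 + (68/295)·R3: [0, 0, 0, 728/295]
R5 ← R5 + (29/59)·R3: [0, 0, 0, 130/59]
R5 ← R5 − (25/28)·R4: [0, 0, 0, 0]
Echelon form has 4 nonzero rows, so rank(A) = 4.
The rank gives the maximum number of linearly independent columns: 4.

4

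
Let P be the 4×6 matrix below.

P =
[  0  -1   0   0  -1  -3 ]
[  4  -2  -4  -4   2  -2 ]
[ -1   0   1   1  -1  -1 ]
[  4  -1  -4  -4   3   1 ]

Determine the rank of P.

Row reduce to echelon form.
Swap R1 ↔ R2
R3 ← R3 + (1/4)·R1: [0, -1/2, 0, 0, -1/2, -3/2]
R4 ← R4 − R1: [0, 1, 0, 0, 1, 3]
R3 ← R3 − (1/2)·R2: [0, 0, 0, 0, 0, 0]
R4 ← R4 + R2: [0, 0, 0, 0, 0, 0]
Echelon form has 2 nonzero rows, so rank(P) = 2.

2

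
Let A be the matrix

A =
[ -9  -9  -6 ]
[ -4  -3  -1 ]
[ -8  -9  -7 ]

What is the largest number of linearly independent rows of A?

2

Row reduce to echelon form.
R2 ← R2 − (4/9)·R1: [0, 1, 5/3]
R3 ← R3 − (8/9)·R1: [0, -1, -5/3]
R3 ← R3 + R2: [0, 0, 0]
Echelon form has 2 nonzero rows, so rank(A) = 2.
The rank gives the maximum number of linearly independent rows: 2.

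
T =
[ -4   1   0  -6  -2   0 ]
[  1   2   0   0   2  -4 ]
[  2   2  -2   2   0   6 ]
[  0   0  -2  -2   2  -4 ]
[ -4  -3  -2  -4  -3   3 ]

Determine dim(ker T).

Row reduce to echelon form.
R2 ← R2 + (1/4)·R1: [0, 9/4, 0, -3/2, 3/2, -4]
R3 ← R3 + (1/2)·R1: [0, 5/2, -2, -1, -1, 6]
R5 ← R5 − R1: [0, -4, -2, 2, -1, 3]
R3 ← R3 − (10/9)·R2: [0, 0, -2, 2/3, -8/3, 94/9]
R5 ← R5 + (16/9)·R2: [0, 0, -2, -2/3, 5/3, -37/9]
R4 ← R4 − R3: [0, 0, 0, -8/3, 14/3, -130/9]
R5 ← R5 − R3: [0, 0, 0, -4/3, 13/3, -131/9]
R5 ← R5 − (1/2)·R4: [0, 0, 0, 0, 2, -22/3]
5 nonzero rows, so rank(T) = 5.
T has 6 columns; by rank–nullity, nullity = 6 − 5 = 1.

1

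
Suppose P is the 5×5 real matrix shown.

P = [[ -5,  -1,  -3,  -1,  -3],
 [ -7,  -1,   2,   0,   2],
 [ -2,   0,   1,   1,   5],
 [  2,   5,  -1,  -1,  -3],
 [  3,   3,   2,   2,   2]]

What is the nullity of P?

0

Row reduce to echelon form.
R2 ← R2 − (7/5)·R1: [0, 2/5, 31/5, 7/5, 31/5]
R3 ← R3 − (2/5)·R1: [0, 2/5, 11/5, 7/5, 31/5]
R4 ← R4 + (2/5)·R1: [0, 23/5, -11/5, -7/5, -21/5]
R5 ← R5 + (3/5)·R1: [0, 12/5, 1/5, 7/5, 1/5]
R3 ← R3 − R2: [0, 0, -4, 0, 0]
R4 ← R4 − (23/2)·R2: [0, 0, -147/2, -35/2, -151/2]
R5 ← R5 − (6)·R2: [0, 0, -37, -7, -37]
R4 ← R4 − (147/8)·R3: [0, 0, 0, -35/2, -151/2]
R5 ← R5 − (37/4)·R3: [0, 0, 0, -7, -37]
R5 ← R5 − (2/5)·R4: [0, 0, 0, 0, -34/5]
5 nonzero rows, so rank(P) = 5.
P has 5 columns; by rank–nullity, nullity = 5 − 5 = 0.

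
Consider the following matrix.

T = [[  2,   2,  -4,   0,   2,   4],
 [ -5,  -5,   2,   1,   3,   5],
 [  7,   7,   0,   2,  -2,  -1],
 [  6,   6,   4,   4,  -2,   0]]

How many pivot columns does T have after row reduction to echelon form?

3

Row reduce to echelon form.
R2 ← R2 + (5/2)·R1: [0, 0, -8, 1, 8, 15]
R3 ← R3 − (7/2)·R1: [0, 0, 14, 2, -9, -15]
R4 ← R4 − (3)·R1: [0, 0, 16, 4, -8, -12]
R3 ← R3 + (7/4)·R2: [0, 0, 0, 15/4, 5, 45/4]
R4 ← R4 + (2)·R2: [0, 0, 0, 6, 8, 18]
R4 ← R4 − (8/5)·R3: [0, 0, 0, 0, 0, 0]
Echelon form has 3 nonzero rows, so rank(T) = 3.
Each nonzero row contributes one pivot column: 3 pivot columns.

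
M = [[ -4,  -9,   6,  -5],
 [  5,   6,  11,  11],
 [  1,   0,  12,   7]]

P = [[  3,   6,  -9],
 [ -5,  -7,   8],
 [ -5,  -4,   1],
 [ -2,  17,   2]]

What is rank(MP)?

3

First compute MP:
[[ 13, -70, -40],
 [-92, 131,  36],
 [-71,  77,  17]]
Now row reduce the product.
R2 ← R2 + (92/13)·R1: [0, -4737/13, -3212/13]
R3 ← R3 + (71/13)·R1: [0, -3969/13, -2619/13]
R3 ← R3 − (1323/1579)·R2: [0, 0, 8775/1579]
3 nonzero rows, so rank(MP) = 3.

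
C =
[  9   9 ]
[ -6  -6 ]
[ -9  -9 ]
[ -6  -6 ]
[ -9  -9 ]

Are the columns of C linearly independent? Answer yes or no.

Row reduce C to echelon form.
R2 ← R2 + (2/3)·R1: [0, 0]
R3 ← R3 + R1: [0, 0]
R4 ← R4 + (2/3)·R1: [0, 0]
R5 ← R5 + R1: [0, 0]
1 pivot among 2 columns.
Only 1 < 2 pivot columns, so the columns are linearly dependent.

no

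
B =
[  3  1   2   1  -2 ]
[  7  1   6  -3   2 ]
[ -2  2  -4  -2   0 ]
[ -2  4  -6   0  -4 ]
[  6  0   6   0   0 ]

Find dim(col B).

Row reduce to echelon form.
R2 ← R2 − (7/3)·R1: [0, -4/3, 4/3, -16/3, 20/3]
R3 ← R3 + (2/3)·R1: [0, 8/3, -8/3, -4/3, -4/3]
R4 ← R4 + (2/3)·R1: [0, 14/3, -14/3, 2/3, -16/3]
R5 ← R5 − (2)·R1: [0, -2, 2, -2, 4]
R3 ← R3 + (2)·R2: [0, 0, 0, -12, 12]
R4 ← R4 + (7/2)·R2: [0, 0, 0, -18, 18]
R5 ← R5 − (3/2)·R2: [0, 0, 0, 6, -6]
R4 ← R4 − (3/2)·R3: [0, 0, 0, 0, 0]
R5 ← R5 + (1/2)·R3: [0, 0, 0, 0, 0]
Echelon form has 3 nonzero rows, so rank(B) = 3.
The column space has dimension equal to the rank: 3.

3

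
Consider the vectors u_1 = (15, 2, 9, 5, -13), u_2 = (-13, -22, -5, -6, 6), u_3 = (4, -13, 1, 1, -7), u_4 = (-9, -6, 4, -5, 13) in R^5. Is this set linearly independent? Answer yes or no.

yes

Form the matrix with these vectors as rows and row reduce.
R2 ← R2 + (13/15)·R1: [0, -304/15, 14/5, -5/3, -79/15]
R3 ← R3 − (4/15)·R1: [0, -203/15, -7/5, -1/3, -53/15]
R4 ← R4 + (3/5)·R1: [0, -24/5, 47/5, -2, 26/5]
R3 ← R3 − (203/304)·R2: [0, 0, -497/152, 237/304, -5/304]
R4 ← R4 − (9/38)·R2: [0, 0, 166/19, -61/38, 245/38]
R4 ← R4 + (1328/497)·R3: [0, 0, 0, 475/994, 6365/994]
4 nonzero rows, so the 4 vectors span a space of dimension 4.
Since 4 = 4, the vectors are linearly independent.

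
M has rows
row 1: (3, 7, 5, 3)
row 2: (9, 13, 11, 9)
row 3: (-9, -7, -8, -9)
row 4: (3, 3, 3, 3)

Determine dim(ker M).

Row reduce to echelon form.
R2 ← R2 − (3)·R1: [0, -8, -4, 0]
R3 ← R3 + (3)·R1: [0, 14, 7, 0]
R4 ← R4 − R1: [0, -4, -2, 0]
R3 ← R3 + (7/4)·R2: [0, 0, 0, 0]
R4 ← R4 − (1/2)·R2: [0, 0, 0, 0]
2 nonzero rows, so rank(M) = 2.
M has 4 columns; by rank–nullity, nullity = 4 − 2 = 2.

2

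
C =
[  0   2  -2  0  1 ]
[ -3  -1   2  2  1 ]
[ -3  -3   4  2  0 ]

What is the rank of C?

Row reduce to echelon form.
Swap R1 ↔ R2
R3 ← R3 − R1: [0, -2, 2, 0, -1]
R3 ← R3 + R2: [0, 0, 0, 0, 0]
Echelon form has 2 nonzero rows, so rank(C) = 2.

2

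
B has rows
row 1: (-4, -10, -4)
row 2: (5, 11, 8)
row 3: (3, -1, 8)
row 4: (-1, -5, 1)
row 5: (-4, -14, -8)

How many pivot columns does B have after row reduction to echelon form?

Row reduce to echelon form.
R2 ← R2 + (5/4)·R1: [0, -3/2, 3]
R3 ← R3 + (3/4)·R1: [0, -17/2, 5]
R4 ← R4 − (1/4)·R1: [0, -5/2, 2]
R5 ← R5 − R1: [0, -4, -4]
R3 ← R3 − (17/3)·R2: [0, 0, -12]
R4 ← R4 − (5/3)·R2: [0, 0, -3]
R5 ← R5 − (8/3)·R2: [0, 0, -12]
R4 ← R4 − (1/4)·R3: [0, 0, 0]
R5 ← R5 − R3: [0, 0, 0]
Echelon form has 3 nonzero rows, so rank(B) = 3.
Each nonzero row contributes one pivot column: 3 pivot columns.

3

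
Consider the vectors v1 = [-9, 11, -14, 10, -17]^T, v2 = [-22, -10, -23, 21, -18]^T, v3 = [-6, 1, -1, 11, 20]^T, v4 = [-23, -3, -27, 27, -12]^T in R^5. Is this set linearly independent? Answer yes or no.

yes

Form the matrix with these vectors as rows and row reduce.
R2 ← R2 − (22/9)·R1: [0, -332/9, 101/9, -31/9, 212/9]
R3 ← R3 − (2/3)·R1: [0, -19/3, 25/3, 13/3, 94/3]
R4 ← R4 − (23/9)·R1: [0, -280/9, 79/9, 13/9, 283/9]
R3 ← R3 − (57/332)·R2: [0, 0, 2127/332, 1635/332, 2265/83]
R4 ← R4 − (70/83)·R2: [0, 0, -57/83, 361/83, 961/83]
R4 ← R4 + (76/709)·R3: [0, 0, 0, 3458/709, 10283/709]
4 nonzero rows, so the 4 vectors span a space of dimension 4.
Since 4 = 4, the vectors are linearly independent.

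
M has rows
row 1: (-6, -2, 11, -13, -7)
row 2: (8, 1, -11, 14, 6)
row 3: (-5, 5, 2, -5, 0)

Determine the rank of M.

Row reduce to echelon form.
R2 ← R2 + (4/3)·R1: [0, -5/3, 11/3, -10/3, -10/3]
R3 ← R3 − (5/6)·R1: [0, 20/3, -43/6, 35/6, 35/6]
R3 ← R3 + (4)·R2: [0, 0, 15/2, -15/2, -15/2]
Echelon form has 3 nonzero rows, so rank(M) = 3.

3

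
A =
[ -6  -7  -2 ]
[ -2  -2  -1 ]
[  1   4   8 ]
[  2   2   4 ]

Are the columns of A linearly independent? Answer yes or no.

yes

Row reduce A to echelon form.
R2 ← R2 − (1/3)·R1: [0, 1/3, -1/3]
R3 ← R3 + (1/6)·R1: [0, 17/6, 23/3]
R4 ← R4 + (1/3)·R1: [0, -1/3, 10/3]
R3 ← R3 − (17/2)·R2: [0, 0, 21/2]
R4 ← R4 + R2: [0, 0, 3]
R4 ← R4 − (2/7)·R3: [0, 0, 0]
3 pivots among 3 columns.
Every column is a pivot column, so the columns are linearly independent.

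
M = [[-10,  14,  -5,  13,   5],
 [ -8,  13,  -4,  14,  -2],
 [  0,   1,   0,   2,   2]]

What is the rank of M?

3

Row reduce to echelon form.
R2 ← R2 − (4/5)·R1: [0, 9/5, 0, 18/5, -6]
R3 ← R3 − (5/9)·R2: [0, 0, 0, 0, 16/3]
Echelon form has 3 nonzero rows, so rank(M) = 3.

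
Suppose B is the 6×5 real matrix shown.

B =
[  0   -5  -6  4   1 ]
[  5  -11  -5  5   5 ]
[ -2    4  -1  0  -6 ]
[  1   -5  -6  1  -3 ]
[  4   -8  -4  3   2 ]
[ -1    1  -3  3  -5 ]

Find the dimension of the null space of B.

0

Row reduce to echelon form.
Swap R1 ↔ R2
R3 ← R3 + (2/5)·R1: [0, -2/5, -3, 2, -4]
R4 ← R4 − (1/5)·R1: [0, -14/5, -5, 0, -4]
R5 ← R5 − (4/5)·R1: [0, 4/5, 0, -1, -2]
R6 ← R6 + (1/5)·R1: [0, -6/5, -4, 4, -4]
R3 ← R3 − (2/25)·R2: [0, 0, -63/25, 42/25, -102/25]
R4 ← R4 − (14/25)·R2: [0, 0, -41/25, -56/25, -114/25]
R5 ← R5 + (4/25)·R2: [0, 0, -24/25, -9/25, -46/25]
R6 ← R6 − (6/25)·R2: [0, 0, -64/25, 76/25, -106/25]
R4 ← R4 − (41/63)·R3: [0, 0, 0, -10/3, -40/21]
R5 ← R5 − (8/21)·R3: [0, 0, 0, -1, -2/7]
R6 ← R6 − (64/63)·R3: [0, 0, 0, 4/3, -2/21]
R5 ← R5 − (3/10)·R4: [0, 0, 0, 0, 2/7]
R6 ← R6 + (2/5)·R4: [0, 0, 0, 0, -6/7]
R6 ← R6 + (3)·R5: [0, 0, 0, 0, 0]
5 nonzero rows, so rank(B) = 5.
B has 5 columns; by rank–nullity, nullity = 5 − 5 = 0.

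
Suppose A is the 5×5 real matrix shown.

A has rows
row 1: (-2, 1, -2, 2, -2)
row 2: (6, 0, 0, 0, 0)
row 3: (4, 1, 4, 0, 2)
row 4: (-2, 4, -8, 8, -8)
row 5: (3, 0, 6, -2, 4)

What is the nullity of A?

2

Row reduce to echelon form.
R2 ← R2 + (3)·R1: [0, 3, -6, 6, -6]
R3 ← R3 + (2)·R1: [0, 3, 0, 4, -2]
R4 ← R4 − R1: [0, 3, -6, 6, -6]
R5 ← R5 + (3/2)·R1: [0, 3/2, 3, 1, 1]
R3 ← R3 − R2: [0, 0, 6, -2, 4]
R4 ← R4 − R2: [0, 0, 0, 0, 0]
R5 ← R5 − (1/2)·R2: [0, 0, 6, -2, 4]
R5 ← R5 − R3: [0, 0, 0, 0, 0]
3 nonzero rows, so rank(A) = 3.
A has 5 columns; by rank–nullity, nullity = 5 − 3 = 2.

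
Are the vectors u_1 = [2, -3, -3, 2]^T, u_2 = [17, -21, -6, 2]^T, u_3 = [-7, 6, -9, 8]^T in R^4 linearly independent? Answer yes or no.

Form the matrix with these vectors as rows and row reduce.
R2 ← R2 − (17/2)·R1: [0, 9/2, 39/2, -15]
R3 ← R3 + (7/2)·R1: [0, -9/2, -39/2, 15]
R3 ← R3 + R2: [0, 0, 0, 0]
2 nonzero rows, so the 3 vectors span a space of dimension 2.
Since 2 < 3, the vectors are linearly dependent.

no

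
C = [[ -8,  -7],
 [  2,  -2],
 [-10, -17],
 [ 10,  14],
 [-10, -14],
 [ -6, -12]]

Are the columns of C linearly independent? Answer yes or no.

yes

Row reduce C to echelon form.
R2 ← R2 + (1/4)·R1: [0, -15/4]
R3 ← R3 − (5/4)·R1: [0, -33/4]
R4 ← R4 + (5/4)·R1: [0, 21/4]
R5 ← R5 − (5/4)·R1: [0, -21/4]
R6 ← R6 − (3/4)·R1: [0, -27/4]
R3 ← R3 − (11/5)·R2: [0, 0]
R4 ← R4 + (7/5)·R2: [0, 0]
R5 ← R5 − (7/5)·R2: [0, 0]
R6 ← R6 − (9/5)·R2: [0, 0]
2 pivots among 2 columns.
Every column is a pivot column, so the columns are linearly independent.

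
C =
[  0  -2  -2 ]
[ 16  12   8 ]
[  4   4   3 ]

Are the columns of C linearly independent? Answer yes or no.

Row reduce C to echelon form.
Swap R1 ↔ R2
R3 ← R3 − (1/4)·R1: [0, 1, 1]
R3 ← R3 + (1/2)·R2: [0, 0, 0]
2 pivots among 3 columns.
Only 2 < 3 pivot columns, so the columns are linearly dependent.

no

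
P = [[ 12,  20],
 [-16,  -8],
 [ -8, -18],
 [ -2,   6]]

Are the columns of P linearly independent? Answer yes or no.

yes

Row reduce P to echelon form.
R2 ← R2 + (4/3)·R1: [0, 56/3]
R3 ← R3 + (2/3)·R1: [0, -14/3]
R4 ← R4 + (1/6)·R1: [0, 28/3]
R3 ← R3 + (1/4)·R2: [0, 0]
R4 ← R4 − (1/2)·R2: [0, 0]
2 pivots among 2 columns.
Every column is a pivot column, so the columns are linearly independent.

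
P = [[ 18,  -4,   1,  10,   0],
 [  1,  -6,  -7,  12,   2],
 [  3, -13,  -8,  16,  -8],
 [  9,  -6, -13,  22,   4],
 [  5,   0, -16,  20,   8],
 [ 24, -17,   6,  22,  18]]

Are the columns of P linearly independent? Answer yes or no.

no

Row reduce P to echelon form.
R2 ← R2 − (1/18)·R1: [0, -52/9, -127/18, 103/9, 2]
R3 ← R3 − (1/6)·R1: [0, -37/3, -49/6, 43/3, -8]
R4 ← R4 − (1/2)·R1: [0, -4, -27/2, 17, 4]
R5 ← R5 − (5/18)·R1: [0, 10/9, -293/18, 155/9, 8]
R6 ← R6 − (4/3)·R1: [0, -35/3, 14/3, 26/3, 18]
R3 ← R3 − (111/52)·R2: [0, 0, 717/104, -525/52, -319/26]
R4 ← R4 − (9/13)·R2: [0, 0, -112/13, 118/13, 34/13]
R5 ← R5 + (5/26)·R2: [0, 0, -917/52, 505/26, 109/13]
R6 ← R6 − (105/52)·R2: [0, 0, 1967/104, -751/52, 363/26]
R4 ← R4 + (896/717)·R3: [0, 0, 0, -846/239, -9118/717]
R5 ← R5 + (1834/717)·R3: [0, 0, 0, -1530/239, -16490/717]
R6 ← R6 − (1967/717)·R3: [0, 0, 0, 3168/239, 34144/717]
R5 ← R5 − (85/47)·R4: [0, 0, 0, 0, 0]
R6 ← R6 + (176/47)·R4: [0, 0, 0, 0, 0]
4 pivots among 5 columns.
Only 4 < 5 pivot columns, so the columns are linearly dependent.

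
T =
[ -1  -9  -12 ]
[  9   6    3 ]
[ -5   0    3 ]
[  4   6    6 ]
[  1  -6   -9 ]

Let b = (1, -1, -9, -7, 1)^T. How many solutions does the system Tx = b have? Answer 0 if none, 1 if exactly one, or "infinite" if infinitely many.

Row reduce the augmented matrix [T | b].
R2 ← R2 + (9)·R1: [0, -75, -105, 8]
R3 ← R3 − (5)·R1: [0, 45, 63, -14]
R4 ← R4 + (4)·R1: [0, -30, -42, -3]
R5 ← R5 + R1: [0, -15, -21, 2]
R3 ← R3 + (3/5)·R2: [0, 0, 0, -46/5]
R4 ← R4 − (2/5)·R2: [0, 0, 0, -31/5]
R5 ← R5 − (1/5)·R2: [0, 0, 0, 2/5]
R4 ← R4 − (31/46)·R3: [0, 0, 0, 0]
R5 ← R5 + (1/23)·R3: [0, 0, 0, 0]
The echelon form has 3 nonzero rows; the last pivot sits in the augmented column, so rank(T) = 2 but rank([T|b]) = 3.
Since the ranks differ, the system is inconsistent.
It has no solutions.

0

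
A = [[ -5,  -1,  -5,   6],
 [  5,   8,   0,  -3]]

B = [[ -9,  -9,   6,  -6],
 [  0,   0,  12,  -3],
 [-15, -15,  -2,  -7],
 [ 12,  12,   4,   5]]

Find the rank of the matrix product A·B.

First compute AB:
[[192, 192,  -8,  98],
 [-81, -81, 114, -69]]
Now row reduce the product.
R2 ← R2 + (27/64)·R1: [0, 0, 885/8, -885/32]
2 nonzero rows, so rank(AB) = 2.

2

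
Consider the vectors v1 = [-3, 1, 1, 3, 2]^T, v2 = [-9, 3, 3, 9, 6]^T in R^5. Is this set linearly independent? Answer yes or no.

no

Form the matrix with these vectors as rows and row reduce.
R2 ← R2 − (3)·R1: [0, 0, 0, 0, 0]
1 nonzero row, so the 2 vectors span a space of dimension 1.
Since 1 < 2, the vectors are linearly dependent.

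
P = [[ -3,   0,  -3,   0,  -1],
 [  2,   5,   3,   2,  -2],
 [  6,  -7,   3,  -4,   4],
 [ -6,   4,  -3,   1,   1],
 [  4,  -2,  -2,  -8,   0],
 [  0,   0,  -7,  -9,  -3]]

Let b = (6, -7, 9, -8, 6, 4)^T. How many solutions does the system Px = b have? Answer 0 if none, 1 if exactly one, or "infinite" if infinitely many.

Row reduce the augmented matrix [P | b].
R2 ← R2 + (2/3)·R1: [0, 5, 1, 2, -8/3, -3]
R3 ← R3 + (2)·R1: [0, -7, -3, -4, 2, 21]
R4 ← R4 − (2)·R1: [0, 4, 3, 1, 3, -20]
R5 ← R5 + (4/3)·R1: [0, -2, -6, -8, -4/3, 14]
R3 ← R3 + (7/5)·R2: [0, 0, -8/5, -6/5, -26/15, 84/5]
R4 ← R4 − (4/5)·R2: [0, 0, 11/5, -3/5, 77/15, -88/5]
R5 ← R5 + (2/5)·R2: [0, 0, -28/5, -36/5, -12/5, 64/5]
R4 ← R4 + (11/8)·R3: [0, 0, 0, -9/4, 11/4, 11/2]
R5 ← R5 − (7/2)·R3: [0, 0, 0, -3, 11/3, -46]
R6 ← R6 − (35/8)·R3: [0, 0, 0, -15/4, 55/12, -139/2]
R5 ← R5 − (4/3)·R4: [0, 0, 0, 0, 0, -160/3]
R6 ← R6 − (5/3)·R4: [0, 0, 0, 0, 0, -236/3]
R6 ← R6 − (59/40)·R5: [0, 0, 0, 0, 0, 0]
The echelon form has 5 nonzero rows; the last pivot sits in the augmented column, so rank(P) = 4 but rank([P|b]) = 5.
Since the ranks differ, the system is inconsistent.
It has no solutions.

0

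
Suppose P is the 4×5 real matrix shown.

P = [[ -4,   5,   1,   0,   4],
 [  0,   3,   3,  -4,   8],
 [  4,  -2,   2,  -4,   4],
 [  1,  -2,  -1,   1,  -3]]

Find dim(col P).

Row reduce to echelon form.
R3 ← R3 + R1: [0, 3, 3, -4, 8]
R4 ← R4 + (1/4)·R1: [0, -3/4, -3/4, 1, -2]
R3 ← R3 − R2: [0, 0, 0, 0, 0]
R4 ← R4 + (1/4)·R2: [0, 0, 0, 0, 0]
Echelon form has 2 nonzero rows, so rank(P) = 2.
The column space has dimension equal to the rank: 2.

2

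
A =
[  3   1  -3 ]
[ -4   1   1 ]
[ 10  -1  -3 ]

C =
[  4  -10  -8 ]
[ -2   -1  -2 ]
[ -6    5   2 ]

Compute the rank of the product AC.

2

First compute AC:
[[ 28, -46, -32],
 [-24,  44,  32],
 [ 60, -114, -84]]
Now row reduce the product.
R2 ← R2 + (6/7)·R1: [0, 32/7, 32/7]
R3 ← R3 − (15/7)·R1: [0, -108/7, -108/7]
R3 ← R3 + (27/8)·R2: [0, 0, 0]
2 nonzero rows, so rank(AC) = 2.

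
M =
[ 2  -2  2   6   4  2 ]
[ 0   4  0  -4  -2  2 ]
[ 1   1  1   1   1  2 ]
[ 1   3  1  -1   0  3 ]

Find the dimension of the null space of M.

Row reduce to echelon form.
R3 ← R3 − (1/2)·R1: [0, 2, 0, -2, -1, 1]
R4 ← R4 − (1/2)·R1: [0, 4, 0, -4, -2, 2]
R3 ← R3 − (1/2)·R2: [0, 0, 0, 0, 0, 0]
R4 ← R4 − R2: [0, 0, 0, 0, 0, 0]
2 nonzero rows, so rank(M) = 2.
M has 6 columns; by rank–nullity, nullity = 6 − 2 = 4.

4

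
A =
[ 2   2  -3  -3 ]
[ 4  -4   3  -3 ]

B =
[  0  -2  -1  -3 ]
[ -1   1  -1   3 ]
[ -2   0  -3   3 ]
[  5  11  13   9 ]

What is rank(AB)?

2

First compute AB:
[[-11, -35, -34, -36],
 [-17, -45, -48, -42]]
Now row reduce the product.
R2 ← R2 − (17/11)·R1: [0, 100/11, 50/11, 150/11]
2 nonzero rows, so rank(AB) = 2.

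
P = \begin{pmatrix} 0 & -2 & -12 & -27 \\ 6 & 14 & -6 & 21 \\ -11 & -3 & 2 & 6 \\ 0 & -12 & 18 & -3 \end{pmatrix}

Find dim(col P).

4

Row reduce to echelon form.
Swap R1 ↔ R2
R3 ← R3 + (11/6)·R1: [0, 68/3, -9, 89/2]
R3 ← R3 + (34/3)·R2: [0, 0, -145, -523/2]
R4 ← R4 − (6)·R2: [0, 0, 90, 159]
R4 ← R4 + (18/29)·R3: [0, 0, 0, -96/29]
Echelon form has 4 nonzero rows, so rank(P) = 4.
The column space has dimension equal to the rank: 4.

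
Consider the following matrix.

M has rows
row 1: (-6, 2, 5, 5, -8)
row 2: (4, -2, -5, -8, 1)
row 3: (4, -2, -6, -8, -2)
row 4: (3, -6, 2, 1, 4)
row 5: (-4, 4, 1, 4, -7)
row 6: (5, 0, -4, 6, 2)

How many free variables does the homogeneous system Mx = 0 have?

0

Row reduce to echelon form.
R2 ← R2 + (2/3)·R1: [0, -2/3, -5/3, -14/3, -13/3]
R3 ← R3 + (2/3)·R1: [0, -2/3, -8/3, -14/3, -22/3]
R4 ← R4 + (1/2)·R1: [0, -5, 9/2, 7/2, 0]
R5 ← R5 − (2/3)·R1: [0, 8/3, -7/3, 2/3, -5/3]
R6 ← R6 + (5/6)·R1: [0, 5/3, 1/6, 61/6, -14/3]
R3 ← R3 − R2: [0, 0, -1, 0, -3]
R4 ← R4 − (15/2)·R2: [0, 0, 17, 77/2, 65/2]
R5 ← R5 + (4)·R2: [0, 0, -9, -18, -19]
R6 ← R6 + (5/2)·R2: [0, 0, -4, -3/2, -31/2]
R4 ← R4 + (17)·R3: [0, 0, 0, 77/2, -37/2]
R5 ← R5 − (9)·R3: [0, 0, 0, -18, 8]
R6 ← R6 − (4)·R3: [0, 0, 0, -3/2, -7/2]
R5 ← R5 + (36/77)·R4: [0, 0, 0, 0, -50/77]
R6 ← R6 + (3/77)·R4: [0, 0, 0, 0, -325/77]
R6 ← R6 − (13/2)·R5: [0, 0, 0, 0, 0]
5 nonzero rows, so rank(M) = 5.
M has 5 columns; by rank–nullity, nullity = 5 − 5 = 0.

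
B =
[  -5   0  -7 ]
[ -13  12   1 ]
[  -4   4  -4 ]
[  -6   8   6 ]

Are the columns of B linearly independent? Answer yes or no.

yes

Row reduce B to echelon form.
R2 ← R2 − (13/5)·R1: [0, 12, 96/5]
R3 ← R3 − (4/5)·R1: [0, 4, 8/5]
R4 ← R4 − (6/5)·R1: [0, 8, 72/5]
R3 ← R3 − (1/3)·R2: [0, 0, -24/5]
R4 ← R4 − (2/3)·R2: [0, 0, 8/5]
R4 ← R4 + (1/3)·R3: [0, 0, 0]
3 pivots among 3 columns.
Every column is a pivot column, so the columns are linearly independent.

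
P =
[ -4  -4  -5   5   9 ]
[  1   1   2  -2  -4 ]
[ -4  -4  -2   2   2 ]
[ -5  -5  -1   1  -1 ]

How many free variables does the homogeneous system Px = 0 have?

3

Row reduce to echelon form.
R2 ← R2 + (1/4)·R1: [0, 0, 3/4, -3/4, -7/4]
R3 ← R3 − R1: [0, 0, 3, -3, -7]
R4 ← R4 − (5/4)·R1: [0, 0, 21/4, -21/4, -49/4]
R3 ← R3 − (4)·R2: [0, 0, 0, 0, 0]
R4 ← R4 − (7)·R2: [0, 0, 0, 0, 0]
2 nonzero rows, so rank(P) = 2.
P has 5 columns; by rank–nullity, nullity = 5 − 2 = 3.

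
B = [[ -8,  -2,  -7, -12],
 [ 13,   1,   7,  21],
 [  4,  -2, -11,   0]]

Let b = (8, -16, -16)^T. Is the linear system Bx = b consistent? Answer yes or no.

Row reduce the augmented matrix [B | b].
R2 ← R2 + (13/8)·R1: [0, -9/4, -35/8, 3/2, -3]
R3 ← R3 + (1/2)·R1: [0, -3, -29/2, -6, -12]
R3 ← R3 − (4/3)·R2: [0, 0, -26/3, -8, -8]
The echelon form has 3 nonzero rows, and every pivot lies in the first 4 columns, so rank(B) = rank([B|b]) = 3.
The system is consistent.

yes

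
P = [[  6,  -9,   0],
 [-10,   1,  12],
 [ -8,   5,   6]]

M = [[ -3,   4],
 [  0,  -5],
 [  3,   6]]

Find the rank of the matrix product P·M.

First compute PM:
[[-18,  69],
 [ 66,  27],
 [ 42, -21]]
Now row reduce the product.
R2 ← R2 + (11/3)·R1: [0, 280]
R3 ← R3 + (7/3)·R1: [0, 140]
R3 ← R3 − (1/2)·R2: [0, 0]
2 nonzero rows, so rank(PM) = 2.

2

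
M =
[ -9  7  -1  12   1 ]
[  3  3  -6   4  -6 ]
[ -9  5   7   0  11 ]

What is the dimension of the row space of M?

Row reduce to echelon form.
R2 ← R2 + (1/3)·R1: [0, 16/3, -19/3, 8, -17/3]
R3 ← R3 − R1: [0, -2, 8, -12, 10]
R3 ← R3 + (3/8)·R2: [0, 0, 45/8, -9, 63/8]
Echelon form has 3 nonzero rows, so rank(M) = 3.
The row space has dimension equal to the rank: 3.

3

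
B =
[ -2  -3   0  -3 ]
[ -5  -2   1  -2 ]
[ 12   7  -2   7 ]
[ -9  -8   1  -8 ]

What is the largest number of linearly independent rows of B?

Row reduce to echelon form.
R2 ← R2 − (5/2)·R1: [0, 11/2, 1, 11/2]
R3 ← R3 + (6)·R1: [0, -11, -2, -11]
R4 ← R4 − (9/2)·R1: [0, 11/2, 1, 11/2]
R3 ← R3 + (2)·R2: [0, 0, 0, 0]
R4 ← R4 − R2: [0, 0, 0, 0]
Echelon form has 2 nonzero rows, so rank(B) = 2.
The rank gives the maximum number of linearly independent rows: 2.

2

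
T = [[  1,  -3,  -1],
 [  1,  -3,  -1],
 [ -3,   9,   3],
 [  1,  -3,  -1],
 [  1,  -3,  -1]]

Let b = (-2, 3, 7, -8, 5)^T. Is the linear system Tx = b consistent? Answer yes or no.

Row reduce the augmented matrix [T | b].
R2 ← R2 − R1: [0, 0, 0, 5]
R3 ← R3 + (3)·R1: [0, 0, 0, 1]
R4 ← R4 − R1: [0, 0, 0, -6]
R5 ← R5 − R1: [0, 0, 0, 7]
R3 ← R3 − (1/5)·R2: [0, 0, 0, 0]
R4 ← R4 + (6/5)·R2: [0, 0, 0, 0]
R5 ← R5 − (7/5)·R2: [0, 0, 0, 0]
The echelon form has 2 nonzero rows; the last pivot sits in the augmented column, so rank(T) = 1 but rank([T|b]) = 2.
Since the ranks differ, the system is inconsistent.

no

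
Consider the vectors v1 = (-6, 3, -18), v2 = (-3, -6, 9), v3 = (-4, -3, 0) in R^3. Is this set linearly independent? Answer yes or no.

Form the matrix with these vectors as rows and row reduce.
R2 ← R2 − (1/2)·R1: [0, -15/2, 18]
R3 ← R3 − (2/3)·R1: [0, -5, 12]
R3 ← R3 − (2/3)·R2: [0, 0, 0]
2 nonzero rows, so the 3 vectors span a space of dimension 2.
Since 2 < 3, the vectors are linearly dependent.

no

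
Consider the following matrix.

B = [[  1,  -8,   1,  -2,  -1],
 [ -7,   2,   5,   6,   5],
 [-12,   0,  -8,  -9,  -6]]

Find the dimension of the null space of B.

Row reduce to echelon form.
R2 ← R2 + (7)·R1: [0, -54, 12, -8, -2]
R3 ← R3 + (12)·R1: [0, -96, 4, -33, -18]
R3 ← R3 − (16/9)·R2: [0, 0, -52/3, -169/9, -130/9]
3 nonzero rows, so rank(B) = 3.
B has 5 columns; by rank–nullity, nullity = 5 − 3 = 2.

2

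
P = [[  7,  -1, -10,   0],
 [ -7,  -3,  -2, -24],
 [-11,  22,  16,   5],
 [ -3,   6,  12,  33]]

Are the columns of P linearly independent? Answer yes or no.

Row reduce P to echelon form.
R2 ← R2 + R1: [0, -4, -12, -24]
R3 ← R3 + (11/7)·R1: [0, 143/7, 2/7, 5]
R4 ← R4 + (3/7)·R1: [0, 39/7, 54/7, 33]
R3 ← R3 + (143/28)·R2: [0, 0, -61, -823/7]
R4 ← R4 + (39/28)·R2: [0, 0, -9, -3/7]
R4 ← R4 − (9/61)·R3: [0, 0, 0, 1032/61]
4 pivots among 4 columns.
Every column is a pivot column, so the columns are linearly independent.

yes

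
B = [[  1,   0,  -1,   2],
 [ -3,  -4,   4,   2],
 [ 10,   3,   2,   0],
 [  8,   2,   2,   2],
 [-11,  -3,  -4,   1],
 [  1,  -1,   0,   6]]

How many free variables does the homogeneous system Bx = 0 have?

Row reduce to echelon form.
R2 ← R2 + (3)·R1: [0, -4, 1, 8]
R3 ← R3 − (10)·R1: [0, 3, 12, -20]
R4 ← R4 − (8)·R1: [0, 2, 10, -14]
R5 ← R5 + (11)·R1: [0, -3, -15, 23]
R6 ← R6 − R1: [0, -1, 1, 4]
R3 ← R3 + (3/4)·R2: [0, 0, 51/4, -14]
R4 ← R4 + (1/2)·R2: [0, 0, 21/2, -10]
R5 ← R5 − (3/4)·R2: [0, 0, -63/4, 17]
R6 ← R6 − (1/4)·R2: [0, 0, 3/4, 2]
R4 ← R4 − (14/17)·R3: [0, 0, 0, 26/17]
R5 ← R5 + (21/17)·R3: [0, 0, 0, -5/17]
R6 ← R6 − (1/17)·R3: [0, 0, 0, 48/17]
R5 ← R5 + (5/26)·R4: [0, 0, 0, 0]
R6 ← R6 − (24/13)·R4: [0, 0, 0, 0]
4 nonzero rows, so rank(B) = 4.
B has 4 columns; by rank–nullity, nullity = 4 − 4 = 0.

0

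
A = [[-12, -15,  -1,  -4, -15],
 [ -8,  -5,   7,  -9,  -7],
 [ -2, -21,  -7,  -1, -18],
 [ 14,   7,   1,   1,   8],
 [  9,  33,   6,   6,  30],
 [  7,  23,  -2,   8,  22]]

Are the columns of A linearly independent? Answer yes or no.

no

Row reduce A to echelon form.
R2 ← R2 − (2/3)·R1: [0, 5, 23/3, -19/3, 3]
R3 ← R3 − (1/6)·R1: [0, -37/2, -41/6, -1/3, -31/2]
R4 ← R4 + (7/6)·R1: [0, -21/2, -1/6, -11/3, -19/2]
R5 ← R5 + (3/4)·R1: [0, 87/4, 21/4, 3, 75/4]
R6 ← R6 + (7/12)·R1: [0, 57/4, -31/12, 17/3, 53/4]
R3 ← R3 + (37/10)·R2: [0, 0, 323/15, -713/30, -22/5]
R4 ← R4 + (21/10)·R2: [0, 0, 239/15, -509/30, -16/5]
R5 ← R5 − (87/20)·R2: [0, 0, -281/10, 611/20, 57/10]
R6 ← R6 − (57/20)·R2: [0, 0, -733/30, 1423/60, 47/10]
R4 ← R4 − (239/323)·R3: [0, 0, 0, 200/323, 18/323]
R5 ← R5 + (843/646)·R3: [0, 0, 0, -150/323, -27/646]
R6 ← R6 + (733/646)·R3: [0, 0, 0, -1050/323, -189/646]
R5 ← R5 + (3/4)·R4: [0, 0, 0, 0, 0]
R6 ← R6 + (21/4)·R4: [0, 0, 0, 0, 0]
4 pivots among 5 columns.
Only 4 < 5 pivot columns, so the columns are linearly dependent.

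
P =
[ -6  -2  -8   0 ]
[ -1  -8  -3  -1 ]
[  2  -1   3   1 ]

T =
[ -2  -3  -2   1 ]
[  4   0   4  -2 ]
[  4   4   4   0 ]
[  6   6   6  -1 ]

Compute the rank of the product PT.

3

First compute PT:
[[-28, -14, -28,  -2],
 [-48, -15, -48,  16],
 [ 10,  12,  10,   3]]
Now row reduce the product.
R2 ← R2 − (12/7)·R1: [0, 9, 0, 136/7]
R3 ← R3 + (5/14)·R1: [0, 7, 0, 16/7]
R3 ← R3 − (7/9)·R2: [0, 0, 0, -808/63]
3 nonzero rows, so rank(PT) = 3.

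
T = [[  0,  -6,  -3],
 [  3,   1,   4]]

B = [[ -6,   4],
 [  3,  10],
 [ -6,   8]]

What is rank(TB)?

First compute TB:
[[  0, -84],
 [-39,  54]]
Now row reduce the product.
Swap R1 ↔ R2
2 nonzero rows, so rank(TB) = 2.

2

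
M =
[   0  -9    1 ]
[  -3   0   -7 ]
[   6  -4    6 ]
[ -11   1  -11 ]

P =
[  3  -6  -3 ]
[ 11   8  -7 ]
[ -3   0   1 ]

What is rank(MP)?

First compute MP:
[[-102, -72,  64],
 [ 12,  18,   2],
 [-44, -68,  16],
 [ 11,  74,  15]]
Now row reduce the product.
R2 ← R2 + (2/17)·R1: [0, 162/17, 162/17]
R3 ← R3 − (22/51)·R1: [0, -628/17, -592/51]
R4 ← R4 + (11/102)·R1: [0, 1126/17, 1117/51]
R3 ← R3 + (314/81)·R2: [0, 0, 76/3]
R4 ← R4 − (563/81)·R2: [0, 0, -133/3]
R4 ← R4 + (7/4)·R3: [0, 0, 0]
3 nonzero rows, so rank(MP) = 3.

3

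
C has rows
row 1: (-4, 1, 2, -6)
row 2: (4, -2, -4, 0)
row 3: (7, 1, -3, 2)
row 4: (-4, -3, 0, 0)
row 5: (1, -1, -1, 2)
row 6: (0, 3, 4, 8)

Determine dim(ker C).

1

Row reduce to echelon form.
R2 ← R2 + R1: [0, -1, -2, -6]
R3 ← R3 + (7/4)·R1: [0, 11/4, 1/2, -17/2]
R4 ← R4 − R1: [0, -4, -2, 6]
R5 ← R5 + (1/4)·R1: [0, -3/4, -1/2, 1/2]
R3 ← R3 + (11/4)·R2: [0, 0, -5, -25]
R4 ← R4 − (4)·R2: [0, 0, 6, 30]
R5 ← R5 − (3/4)·R2: [0, 0, 1, 5]
R6 ← R6 + (3)·R2: [0, 0, -2, -10]
R4 ← R4 + (6/5)·R3: [0, 0, 0, 0]
R5 ← R5 + (1/5)·R3: [0, 0, 0, 0]
R6 ← R6 − (2/5)·R3: [0, 0, 0, 0]
3 nonzero rows, so rank(C) = 3.
C has 4 columns; by rank–nullity, nullity = 4 − 3 = 1.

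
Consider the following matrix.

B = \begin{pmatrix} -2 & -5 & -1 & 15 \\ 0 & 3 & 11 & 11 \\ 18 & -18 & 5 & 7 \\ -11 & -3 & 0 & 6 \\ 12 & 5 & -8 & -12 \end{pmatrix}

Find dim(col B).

Row reduce to echelon form.
R3 ← R3 + (9)·R1: [0, -63, -4, 142]
R4 ← R4 − (11/2)·R1: [0, 49/2, 11/2, -153/2]
R5 ← R5 + (6)·R1: [0, -25, -14, 78]
R3 ← R3 + (21)·R2: [0, 0, 227, 373]
R4 ← R4 − (49/6)·R2: [0, 0, -253/3, -499/3]
R5 ← R5 + (25/3)·R2: [0, 0, 233/3, 509/3]
R4 ← R4 + (253/681)·R3: [0, 0, 0, -18904/681]
R5 ← R5 − (233/681)·R3: [0, 0, 0, 28634/681]
R5 ← R5 + (103/68)·R4: [0, 0, 0, 0]
Echelon form has 4 nonzero rows, so rank(B) = 4.
The column space has dimension equal to the rank: 4.

4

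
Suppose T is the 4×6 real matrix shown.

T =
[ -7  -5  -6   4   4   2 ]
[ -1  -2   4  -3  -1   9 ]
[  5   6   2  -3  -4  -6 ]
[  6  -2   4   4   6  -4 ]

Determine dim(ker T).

2

Row reduce to echelon form.
R2 ← R2 − (1/7)·R1: [0, -9/7, 34/7, -25/7, -11/7, 61/7]
R3 ← R3 + (5/7)·R1: [0, 17/7, -16/7, -1/7, -8/7, -32/7]
R4 ← R4 + (6/7)·R1: [0, -44/7, -8/7, 52/7, 66/7, -16/7]
R3 ← R3 + (17/9)·R2: [0, 0, 62/9, -62/9, -37/9, 107/9]
R4 ← R4 − (44/9)·R2: [0, 0, -224/9, 224/9, 154/9, -404/9]
R4 ← R4 + (112/31)·R3: [0, 0, 0, 0, 70/31, -60/31]
4 nonzero rows, so rank(T) = 4.
T has 6 columns; by rank–nullity, nullity = 6 − 4 = 2.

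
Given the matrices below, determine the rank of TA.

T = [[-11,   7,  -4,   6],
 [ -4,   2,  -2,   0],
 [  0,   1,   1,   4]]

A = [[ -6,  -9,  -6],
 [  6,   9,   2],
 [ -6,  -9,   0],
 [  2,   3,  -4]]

2

First compute TA:
[[144, 216,  56],
 [ 48,  72,  28],
 [  8,  12, -14]]
Now row reduce the product.
R2 ← R2 − (1/3)·R1: [0, 0, 28/3]
R3 ← R3 − (1/18)·R1: [0, 0, -154/9]
R3 ← R3 + (11/6)·R2: [0, 0, 0]
2 nonzero rows, so rank(TA) = 2.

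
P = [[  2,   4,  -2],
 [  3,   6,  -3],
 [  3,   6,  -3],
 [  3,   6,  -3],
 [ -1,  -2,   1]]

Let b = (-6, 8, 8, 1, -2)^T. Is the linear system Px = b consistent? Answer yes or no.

Row reduce the augmented matrix [P | b].
R2 ← R2 − (3/2)·R1: [0, 0, 0, 17]
R3 ← R3 − (3/2)·R1: [0, 0, 0, 17]
R4 ← R4 − (3/2)·R1: [0, 0, 0, 10]
R5 ← R5 + (1/2)·R1: [0, 0, 0, -5]
R3 ← R3 − R2: [0, 0, 0, 0]
R4 ← R4 − (10/17)·R2: [0, 0, 0, 0]
R5 ← R5 + (5/17)·R2: [0, 0, 0, 0]
The echelon form has 2 nonzero rows; the last pivot sits in the augmented column, so rank(P) = 1 but rank([P|b]) = 2.
Since the ranks differ, the system is inconsistent.

no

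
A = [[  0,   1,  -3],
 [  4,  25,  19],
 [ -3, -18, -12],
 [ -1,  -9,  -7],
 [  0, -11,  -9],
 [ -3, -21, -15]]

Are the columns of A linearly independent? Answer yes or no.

yes

Row reduce A to echelon form.
Swap R1 ↔ R2
R3 ← R3 + (3/4)·R1: [0, 3/4, 9/4]
R4 ← R4 + (1/4)·R1: [0, -11/4, -9/4]
R6 ← R6 + (3/4)·R1: [0, -9/4, -3/4]
R3 ← R3 − (3/4)·R2: [0, 0, 9/2]
R4 ← R4 + (11/4)·R2: [0, 0, -21/2]
R5 ← R5 + (11)·R2: [0, 0, -42]
R6 ← R6 + (9/4)·R2: [0, 0, -15/2]
R4 ← R4 + (7/3)·R3: [0, 0, 0]
R5 ← R5 + (28/3)·R3: [0, 0, 0]
R6 ← R6 + (5/3)·R3: [0, 0, 0]
3 pivots among 3 columns.
Every column is a pivot column, so the columns are linearly independent.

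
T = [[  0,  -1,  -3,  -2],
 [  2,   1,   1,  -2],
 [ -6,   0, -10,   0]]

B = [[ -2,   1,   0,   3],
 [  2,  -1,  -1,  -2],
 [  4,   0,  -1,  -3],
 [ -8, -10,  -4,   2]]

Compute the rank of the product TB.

3

First compute TB:
[[  2,  21,  12,   7],
 [ 18,  21,   6,  -3],
 [-28,  -6,  10,  12]]
Now row reduce the product.
R2 ← R2 − (9)·R1: [0, -168, -102, -66]
R3 ← R3 + (14)·R1: [0, 288, 178, 110]
R3 ← R3 + (12/7)·R2: [0, 0, 22/7, -22/7]
3 nonzero rows, so rank(TB) = 3.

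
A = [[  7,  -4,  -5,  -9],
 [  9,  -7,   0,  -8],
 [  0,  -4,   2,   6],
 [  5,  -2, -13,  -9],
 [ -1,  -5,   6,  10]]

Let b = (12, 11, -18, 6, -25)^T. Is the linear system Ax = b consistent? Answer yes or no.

yes

Row reduce the augmented matrix [A | b].
R2 ← R2 − (9/7)·R1: [0, -13/7, 45/7, 25/7, -31/7]
R4 ← R4 − (5/7)·R1: [0, 6/7, -66/7, -18/7, -18/7]
R5 ← R5 + (1/7)·R1: [0, -39/7, 37/7, 61/7, -163/7]
R3 ← R3 − (28/13)·R2: [0, 0, -154/13, -22/13, -110/13]
R4 ← R4 + (6/13)·R2: [0, 0, -84/13, -12/13, -60/13]
R5 ← R5 − (3)·R2: [0, 0, -14, -2, -10]
R4 ← R4 − (6/11)·R3: [0, 0, 0, 0, 0]
R5 ← R5 − (13/11)·R3: [0, 0, 0, 0, 0]
The echelon form has 3 nonzero rows, and every pivot lies in the first 4 columns, so rank(A) = rank([A|b]) = 3.
The system is consistent.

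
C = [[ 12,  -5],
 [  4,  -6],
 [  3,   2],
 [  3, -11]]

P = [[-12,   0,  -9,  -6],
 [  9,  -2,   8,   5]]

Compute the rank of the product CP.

First compute CP:
[[-189,  10, -148, -97],
 [-102,  12, -84, -54],
 [-18,  -4, -11,  -8],
 [-135,  22, -115, -73]]
Now row reduce the product.
R2 ← R2 − (34/63)·R1: [0, 416/63, -260/63, -104/63]
R3 ← R3 − (2/21)·R1: [0, -104/21, 65/21, 26/21]
R4 ← R4 − (5/7)·R1: [0, 104/7, -65/7, -26/7]
R3 ← R3 + (3/4)·R2: [0, 0, 0, 0]
R4 ← R4 − (9/4)·R2: [0, 0, 0, 0]
2 nonzero rows, so rank(CP) = 2.

2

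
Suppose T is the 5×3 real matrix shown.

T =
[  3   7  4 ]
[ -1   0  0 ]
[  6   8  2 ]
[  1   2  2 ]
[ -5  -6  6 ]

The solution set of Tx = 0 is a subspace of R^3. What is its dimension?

Row reduce to echelon form.
R2 ← R2 + (1/3)·R1: [0, 7/3, 4/3]
R3 ← R3 − (2)·R1: [0, -6, -6]
R4 ← R4 − (1/3)·R1: [0, -1/3, 2/3]
R5 ← R5 + (5/3)·R1: [0, 17/3, 38/3]
R3 ← R3 + (18/7)·R2: [0, 0, -18/7]
R4 ← R4 + (1/7)·R2: [0, 0, 6/7]
R5 ← R5 − (17/7)·R2: [0, 0, 66/7]
R4 ← R4 + (1/3)·R3: [0, 0, 0]
R5 ← R5 + (11/3)·R3: [0, 0, 0]
3 nonzero rows, so rank(T) = 3.
T has 3 columns; by rank–nullity, nullity = 3 − 3 = 0.

0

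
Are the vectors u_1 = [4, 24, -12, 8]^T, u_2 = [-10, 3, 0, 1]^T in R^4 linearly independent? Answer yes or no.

yes

Form the matrix with these vectors as rows and row reduce.
R2 ← R2 + (5/2)·R1: [0, 63, -30, 21]
2 nonzero rows, so the 2 vectors span a space of dimension 2.
Since 2 = 2, the vectors are linearly independent.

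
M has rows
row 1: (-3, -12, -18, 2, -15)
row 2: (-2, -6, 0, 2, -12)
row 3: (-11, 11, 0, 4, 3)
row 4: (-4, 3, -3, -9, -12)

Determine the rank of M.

4

Row reduce to echelon form.
R2 ← R2 − (2/3)·R1: [0, 2, 12, 2/3, -2]
R3 ← R3 − (11/3)·R1: [0, 55, 66, -10/3, 58]
R4 ← R4 − (4/3)·R1: [0, 19, 21, -35/3, 8]
R3 ← R3 − (55/2)·R2: [0, 0, -264, -65/3, 113]
R4 ← R4 − (19/2)·R2: [0, 0, -93, -18, 27]
R4 ← R4 − (31/88)·R3: [0, 0, 0, -2737/264, -1127/88]
Echelon form has 4 nonzero rows, so rank(M) = 4.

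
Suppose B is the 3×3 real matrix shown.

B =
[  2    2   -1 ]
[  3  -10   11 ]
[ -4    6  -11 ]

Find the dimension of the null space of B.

Row reduce to echelon form.
R2 ← R2 − (3/2)·R1: [0, -13, 25/2]
R3 ← R3 + (2)·R1: [0, 10, -13]
R3 ← R3 + (10/13)·R2: [0, 0, -44/13]
3 nonzero rows, so rank(B) = 3.
B has 3 columns; by rank–nullity, nullity = 3 − 3 = 0.

0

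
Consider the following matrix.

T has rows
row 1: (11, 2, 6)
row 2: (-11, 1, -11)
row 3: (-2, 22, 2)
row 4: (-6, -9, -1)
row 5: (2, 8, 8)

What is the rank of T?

3

Row reduce to echelon form.
R2 ← R2 + R1: [0, 3, -5]
R3 ← R3 + (2/11)·R1: [0, 246/11, 34/11]
R4 ← R4 + (6/11)·R1: [0, -87/11, 25/11]
R5 ← R5 − (2/11)·R1: [0, 84/11, 76/11]
R3 ← R3 − (82/11)·R2: [0, 0, 444/11]
R4 ← R4 + (29/11)·R2: [0, 0, -120/11]
R5 ← R5 − (28/11)·R2: [0, 0, 216/11]
R4 ← R4 + (10/37)·R3: [0, 0, 0]
R5 ← R5 − (18/37)·R3: [0, 0, 0]
Echelon form has 3 nonzero rows, so rank(T) = 3.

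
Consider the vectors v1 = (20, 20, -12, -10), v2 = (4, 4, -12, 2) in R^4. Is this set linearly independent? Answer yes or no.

Form the matrix with these vectors as rows and row reduce.
R2 ← R2 − (1/5)·R1: [0, 0, -48/5, 4]
2 nonzero rows, so the 2 vectors span a space of dimension 2.
Since 2 = 2, the vectors are linearly independent.

yes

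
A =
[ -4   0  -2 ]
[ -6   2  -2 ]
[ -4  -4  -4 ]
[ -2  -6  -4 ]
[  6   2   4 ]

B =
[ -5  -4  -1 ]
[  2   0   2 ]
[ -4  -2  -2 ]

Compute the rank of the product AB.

First compute AB:
[[ 28,  20,   8],
 [ 42,  28,  14],
 [ 28,  24,   4],
 [ 14,  16,  -2],
 [-42, -32, -10]]
Now row reduce the product.
R2 ← R2 − (3/2)·R1: [0, -2, 2]
R3 ← R3 − R1: [0, 4, -4]
R4 ← R4 − (1/2)·R1: [0, 6, -6]
R5 ← R5 + (3/2)·R1: [0, -2, 2]
R3 ← R3 + (2)·R2: [0, 0, 0]
R4 ← R4 + (3)·R2: [0, 0, 0]
R5 ← R5 − R2: [0, 0, 0]
2 nonzero rows, so rank(AB) = 2.

2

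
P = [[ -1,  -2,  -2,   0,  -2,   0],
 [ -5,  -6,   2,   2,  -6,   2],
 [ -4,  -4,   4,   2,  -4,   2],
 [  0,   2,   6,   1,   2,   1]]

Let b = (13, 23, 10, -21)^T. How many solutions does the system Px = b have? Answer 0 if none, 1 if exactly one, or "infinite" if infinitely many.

Row reduce the augmented matrix [P | b].
R2 ← R2 − (5)·R1: [0, 4, 12, 2, 4, 2, -42]
R3 ← R3 − (4)·R1: [0, 4, 12, 2, 4, 2, -42]
R3 ← R3 − R2: [0, 0, 0, 0, 0, 0, 0]
R4 ← R4 − (1/2)·R2: [0, 0, 0, 0, 0, 0, 0]
The echelon form has 2 nonzero rows, and every pivot lies in the first 6 columns, so rank(P) = rank([P|b]) = 2.
The system is consistent.
rank = 2 < 6 unknowns, so there are infinitely many solutions.

infinite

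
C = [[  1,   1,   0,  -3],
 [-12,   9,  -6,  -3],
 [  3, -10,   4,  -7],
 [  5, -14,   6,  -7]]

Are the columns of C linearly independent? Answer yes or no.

yes

Row reduce C to echelon form.
R2 ← R2 + (12)·R1: [0, 21, -6, -39]
R3 ← R3 − (3)·R1: [0, -13, 4, 2]
R4 ← R4 − (5)·R1: [0, -19, 6, 8]
R3 ← R3 + (13/21)·R2: [0, 0, 2/7, -155/7]
R4 ← R4 + (19/21)·R2: [0, 0, 4/7, -191/7]
R4 ← R4 − (2)·R3: [0, 0, 0, 17]
4 pivots among 4 columns.
Every column is a pivot column, so the columns are linearly independent.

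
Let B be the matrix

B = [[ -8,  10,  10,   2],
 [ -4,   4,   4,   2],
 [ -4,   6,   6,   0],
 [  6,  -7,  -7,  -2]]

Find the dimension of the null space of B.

2

Row reduce to echelon form.
R2 ← R2 − (1/2)·R1: [0, -1, -1, 1]
R3 ← R3 − (1/2)·R1: [0, 1, 1, -1]
R4 ← R4 + (3/4)·R1: [0, 1/2, 1/2, -1/2]
R3 ← R3 + R2: [0, 0, 0, 0]
R4 ← R4 + (1/2)·R2: [0, 0, 0, 0]
2 nonzero rows, so rank(B) = 2.
B has 4 columns; by rank–nullity, nullity = 4 − 2 = 2.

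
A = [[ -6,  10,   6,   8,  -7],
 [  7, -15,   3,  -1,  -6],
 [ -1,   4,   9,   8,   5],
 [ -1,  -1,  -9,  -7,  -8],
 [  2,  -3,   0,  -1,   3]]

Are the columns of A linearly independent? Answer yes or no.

Row reduce A to echelon form.
R2 ← R2 + (7/6)·R1: [0, -10/3, 10, 25/3, -85/6]
R3 ← R3 − (1/6)·R1: [0, 7/3, 8, 20/3, 37/6]
R4 ← R4 − (1/6)·R1: [0, -8/3, -10, -25/3, -41/6]
R5 ← R5 + (1/3)·R1: [0, 1/3, 2, 5/3, 2/3]
R3 ← R3 + (7/10)·R2: [0, 0, 15, 25/2, -15/4]
R4 ← R4 − (4/5)·R2: [0, 0, -18, -15, 9/2]
R5 ← R5 + (1/10)·R2: [0, 0, 3, 5/2, -3/4]
R4 ← R4 + (6/5)·R3: [0, 0, 0, 0, 0]
R5 ← R5 − (1/5)·R3: [0, 0, 0, 0, 0]
3 pivots among 5 columns.
Only 3 < 5 pivot columns, so the columns are linearly dependent.

no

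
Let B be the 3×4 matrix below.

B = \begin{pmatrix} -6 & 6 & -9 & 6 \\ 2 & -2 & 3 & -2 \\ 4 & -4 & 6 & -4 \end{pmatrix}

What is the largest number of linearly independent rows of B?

Row reduce to echelon form.
R2 ← R2 + (1/3)·R1: [0, 0, 0, 0]
R3 ← R3 + (2/3)·R1: [0, 0, 0, 0]
Echelon form has 1 nonzero row, so rank(B) = 1.
The rank gives the maximum number of linearly independent rows: 1.

1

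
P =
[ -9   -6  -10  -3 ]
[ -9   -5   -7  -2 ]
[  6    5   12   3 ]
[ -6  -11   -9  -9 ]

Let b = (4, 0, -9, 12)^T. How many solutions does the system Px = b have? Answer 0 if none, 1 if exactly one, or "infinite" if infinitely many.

infinite

Row reduce the augmented matrix [P | b].
R2 ← R2 − R1: [0, 1, 3, 1, -4]
R3 ← R3 + (2/3)·R1: [0, 1, 16/3, 1, -19/3]
R4 ← R4 − (2/3)·R1: [0, -7, -7/3, -7, 28/3]
R3 ← R3 − R2: [0, 0, 7/3, 0, -7/3]
R4 ← R4 + (7)·R2: [0, 0, 56/3, 0, -56/3]
R4 ← R4 − (8)·R3: [0, 0, 0, 0, 0]
The echelon form has 3 nonzero rows, and every pivot lies in the first 4 columns, so rank(P) = rank([P|b]) = 3.
The system is consistent.
rank = 3 < 4 unknowns, so there are infinitely many solutions.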